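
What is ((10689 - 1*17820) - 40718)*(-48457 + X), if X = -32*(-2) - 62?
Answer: 2318523295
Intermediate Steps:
X = 2 (X = 64 - 62 = 2)
((10689 - 1*17820) - 40718)*(-48457 + X) = ((10689 - 1*17820) - 40718)*(-48457 + 2) = ((10689 - 17820) - 40718)*(-48455) = (-7131 - 40718)*(-48455) = -47849*(-48455) = 2318523295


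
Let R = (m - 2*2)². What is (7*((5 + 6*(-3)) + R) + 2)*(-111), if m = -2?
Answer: -18093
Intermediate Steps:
R = 36 (R = (-2 - 2*2)² = (-2 - 4)² = (-6)² = 36)
(7*((5 + 6*(-3)) + R) + 2)*(-111) = (7*((5 + 6*(-3)) + 36) + 2)*(-111) = (7*((5 - 18) + 36) + 2)*(-111) = (7*(-13 + 36) + 2)*(-111) = (7*23 + 2)*(-111) = (161 + 2)*(-111) = 163*(-111) = -18093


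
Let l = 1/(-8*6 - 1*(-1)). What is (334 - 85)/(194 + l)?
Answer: 3901/3039 ≈ 1.2836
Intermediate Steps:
l = -1/47 (l = 1/(-48 + 1) = 1/(-47) = -1/47 ≈ -0.021277)
(334 - 85)/(194 + l) = (334 - 85)/(194 - 1/47) = 249/(9117/47) = 249*(47/9117) = 3901/3039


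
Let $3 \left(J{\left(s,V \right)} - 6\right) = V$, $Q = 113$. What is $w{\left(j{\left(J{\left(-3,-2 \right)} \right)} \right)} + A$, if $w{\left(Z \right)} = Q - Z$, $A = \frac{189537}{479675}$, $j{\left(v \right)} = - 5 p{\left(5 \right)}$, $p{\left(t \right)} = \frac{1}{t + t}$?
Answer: $\frac{109265299}{959350} \approx 113.9$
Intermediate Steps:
$p{\left(t \right)} = \frac{1}{2 t}$
$J{\left(s,V \right)} = 6 + \frac{V}{3}$
$j{\left(v \right)} = - \frac{1}{2}$ ($j{\left(v \right)} = - 5 \frac{1}{2 \cdot 5} = - 5 \cdot \frac{1}{2} \cdot \frac{1}{5} = \left(-5\right) \frac{1}{10} = - \frac{1}{2}$)
$A = \frac{189537}{479675}$ ($A = 189537 \cdot \frac{1}{479675} = \frac{189537}{479675} \approx 0.39514$)
$w{\left(Z \right)} = 113 - Z$
$w{\left(j{\left(J{\left(-3,-2 \right)} \right)} \right)} + A = \left(113 - - \frac{1}{2}\right) + \frac{189537}{479675} = \left(113 + \frac{1}{2}\right) + \frac{189537}{479675} = \frac{227}{2} + \frac{189537}{479675} = \frac{109265299}{959350}$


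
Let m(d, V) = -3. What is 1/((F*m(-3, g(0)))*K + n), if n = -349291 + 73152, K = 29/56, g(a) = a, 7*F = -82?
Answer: -196/54119677 ≈ -3.6216e-6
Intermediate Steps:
F = -82/7 (F = (⅐)*(-82) = -82/7 ≈ -11.714)
K = 29/56 (K = 29*(1/56) = 29/56 ≈ 0.51786)
n = -276139
1/((F*m(-3, g(0)))*K + n) = 1/(-82/7*(-3)*(29/56) - 276139) = 1/((246/7)*(29/56) - 276139) = 1/(3567/196 - 276139) = 1/(-54119677/196) = -196/54119677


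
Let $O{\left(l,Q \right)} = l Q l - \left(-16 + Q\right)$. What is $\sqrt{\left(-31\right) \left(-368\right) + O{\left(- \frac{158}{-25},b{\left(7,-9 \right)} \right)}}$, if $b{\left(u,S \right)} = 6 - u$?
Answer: $\frac{3 \sqrt{790629}}{25} \approx 106.7$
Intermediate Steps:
$O{\left(l,Q \right)} = 16 - Q + Q l^{2}$ ($O{\left(l,Q \right)} = Q l l - \left(-16 + Q\right) = Q l^{2} - \left(-16 + Q\right) = 16 - Q + Q l^{2}$)
$\sqrt{\left(-31\right) \left(-368\right) + O{\left(- \frac{158}{-25},b{\left(7,-9 \right)} \right)}} = \sqrt{\left(-31\right) \left(-368\right) + \left(16 - \left(6 - 7\right) + \left(6 - 7\right) \left(- \frac{158}{-25}\right)^{2}\right)} = \sqrt{11408 + \left(16 - \left(6 - 7\right) + \left(6 - 7\right) \left(\left(-158\right) \left(- \frac{1}{25}\right)\right)^{2}\right)} = \sqrt{11408 - \frac{14339}{625}} = \sqrt{\frac{7115661}{625}} = \frac{3 \sqrt{790629}}{25}$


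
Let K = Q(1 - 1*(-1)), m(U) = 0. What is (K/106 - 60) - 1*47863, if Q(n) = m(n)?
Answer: -47923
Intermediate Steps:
Q(n) = 0
K = 0
(K/106 - 60) - 1*47863 = (0/106 - 60) - 1*47863 = (0*(1/106) - 60) - 47863 = (0 - 60) - 47863 = -60 - 47863 = -47923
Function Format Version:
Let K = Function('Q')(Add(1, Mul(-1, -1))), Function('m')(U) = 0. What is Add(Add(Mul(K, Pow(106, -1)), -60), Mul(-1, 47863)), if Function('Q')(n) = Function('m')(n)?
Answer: -47923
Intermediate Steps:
Function('Q')(n) = 0
K = 0
Add(Add(Mul(K, Pow(106, -1)), -60), Mul(-1, 47863)) = Add(Add(Mul(0, Pow(106, -1)), -60), Mul(-1, 47863)) = Add(Add(Mul(0, Rational(1, 106)), -60), -47863) = Add(Add(0, -60), -47863) = Add(-60, -47863) = -47923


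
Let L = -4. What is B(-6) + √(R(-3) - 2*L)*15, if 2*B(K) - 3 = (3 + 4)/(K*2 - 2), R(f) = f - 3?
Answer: 5/4 + 15*√2 ≈ 22.463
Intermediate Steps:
R(f) = -3 + f
B(K) = 3/2 + 7/(2*(-2 + 2*K)) (B(K) = 3/2 + ((3 + 4)/(K*2 - 2))/2 = 3/2 + (7/(2*K - 2))/2 = 3/2 + (7/(-2 + 2*K))/2 = 3/2 + 7/(2*(-2 + 2*K)))
B(-6) + √(R(-3) - 2*L)*15 = (1 + 6*(-6))/(4*(-1 - 6)) + √((-3 - 3) - 2*(-4))*15 = (¼)*(1 - 36)/(-7) + √(-6 + 8)*15 = (¼)*(-⅐)*(-35) + √2*15 = 5/4 + 15*√2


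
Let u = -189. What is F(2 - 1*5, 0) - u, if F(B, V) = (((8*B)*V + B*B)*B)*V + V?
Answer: 189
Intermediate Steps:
F(B, V) = V + B*V*(B² + 8*B*V) (F(B, V) = ((8*B*V + B²)*B)*V + V = ((B² + 8*B*V)*B)*V + V = (B*(B² + 8*B*V))*V + V = B*V*(B² + 8*B*V) + V = V + B*V*(B² + 8*B*V))
F(2 - 1*5, 0) - u = 0*(1 + (2 - 1*5)³ + 8*0*(2 - 1*5)²) - 1*(-189) = 0*(1 + (2 - 5)³ + 8*0*(2 - 5)²) + 189 = 0*(1 + (-3)³ + 8*0*(-3)²) + 189 = 0*(1 - 27 + 8*0*9) + 189 = 0*(1 - 27 + 0) + 189 = 0*(-26) + 189 = 0 + 189 = 189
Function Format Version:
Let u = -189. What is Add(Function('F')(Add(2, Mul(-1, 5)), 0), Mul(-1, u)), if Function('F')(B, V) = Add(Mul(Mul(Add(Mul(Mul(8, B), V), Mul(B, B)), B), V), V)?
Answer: 189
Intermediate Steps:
Function('F')(B, V) = Add(V, Mul(B, V, Add(Pow(B, 2), Mul(8, B, V)))) (Function('F')(B, V) = Add(Mul(Mul(Add(Mul(8, B, V), Pow(B, 2)), B), V), V) = Add(Mul(Mul(Add(Pow(B, 2), Mul(8, B, V)), B), V), V) = Add(Mul(Mul(B, Add(Pow(B, 2), Mul(8, B, V))), V), V) = Add(Mul(B, V, Add(Pow(B, 2), Mul(8, B, V))), V) = Add(V, Mul(B, V, Add(Pow(B, 2), Mul(8, B, V)))))
Add(Function('F')(Add(2, Mul(-1, 5)), 0), Mul(-1, u)) = Add(Mul(0, Add(1, Pow(Add(2, Mul(-1, 5)), 3), Mul(8, 0, Pow(Add(2, Mul(-1, 5)), 2)))), Mul(-1, -189)) = Add(Mul(0, Add(1, Pow(Add(2, -5), 3), Mul(8, 0, Pow(Add(2, -5), 2)))), 189) = Add(Mul(0, Add(1, Pow(-3, 3), Mul(8, 0, Pow(-3, 2)))), 189) = Add(Mul(0, Add(1, -27, Mul(8, 0, 9))), 189) = Add(Mul(0, Add(1, -27, 0)), 189) = Add(Mul(0, -26), 189) = Add(0, 189) = 189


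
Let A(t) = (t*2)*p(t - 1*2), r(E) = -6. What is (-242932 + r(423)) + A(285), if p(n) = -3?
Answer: -244648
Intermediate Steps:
A(t) = -6*t (A(t) = (t*2)*(-3) = (2*t)*(-3) = -6*t)
(-242932 + r(423)) + A(285) = (-242932 - 6) - 6*285 = -242938 - 1710 = -244648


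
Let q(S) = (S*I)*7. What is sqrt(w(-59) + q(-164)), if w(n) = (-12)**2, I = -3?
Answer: 2*sqrt(897) ≈ 59.900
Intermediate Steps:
w(n) = 144
q(S) = -21*S (q(S) = (S*(-3))*7 = -3*S*7 = -21*S)
sqrt(w(-59) + q(-164)) = sqrt(144 - 21*(-164)) = sqrt(144 + 3444) = sqrt(3588) = 2*sqrt(897)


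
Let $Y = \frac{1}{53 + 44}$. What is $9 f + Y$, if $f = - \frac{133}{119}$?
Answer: $- \frac{16570}{1649} \approx -10.049$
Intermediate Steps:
$f = - \frac{19}{17}$ ($f = \left(-133\right) \frac{1}{119} = - \frac{19}{17} \approx -1.1176$)
$Y = \frac{1}{97} \approx 0.010309$
$9 f + Y = 9 \left(- \frac{19}{17}\right) + \frac{1}{97} = - \frac{171}{17} + \frac{1}{97} = - \frac{16570}{1649}$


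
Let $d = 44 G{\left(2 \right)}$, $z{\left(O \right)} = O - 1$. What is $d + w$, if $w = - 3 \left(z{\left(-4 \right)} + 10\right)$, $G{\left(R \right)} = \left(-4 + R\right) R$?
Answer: $-191$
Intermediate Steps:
$z{\left(O \right)} = -1 + O$ ($z{\left(O \right)} = O - 1 = -1 + O$)
$G{\left(R \right)} = R \left(-4 + R\right)$
$w = -15$ ($w = - 3 \left(\left(-1 - 4\right) + 10\right) = - 3 \left(-5 + 10\right) = \left(-3\right) 5 = -15$)
$d = -176$ ($d = 44 \cdot 2 \left(-4 + 2\right) = 44 \cdot 2 \left(-2\right) = 44 \left(-4\right) = -176$)
$d + w = -176 - 15 = -191$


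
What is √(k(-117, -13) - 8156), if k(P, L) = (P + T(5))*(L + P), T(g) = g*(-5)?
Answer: 8*√161 ≈ 101.51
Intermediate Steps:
T(g) = -5*g
k(P, L) = (-25 + P)*(L + P) (k(P, L) = (P - 5*5)*(L + P) = (P - 25)*(L + P) = (-25 + P)*(L + P))
√(k(-117, -13) - 8156) = √(((-117)² - 25*(-13) - 25*(-117) - 13*(-117)) - 8156) = √((13689 + 325 + 2925 + 1521) - 8156) = √(18460 - 8156) = √10304 = 8*√161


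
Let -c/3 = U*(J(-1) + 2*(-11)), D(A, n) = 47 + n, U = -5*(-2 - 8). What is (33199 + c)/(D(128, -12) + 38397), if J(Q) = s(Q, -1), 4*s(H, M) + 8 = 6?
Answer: 18287/19216 ≈ 0.95165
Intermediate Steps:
s(H, M) = -1/2 (s(H, M) = -2 + (1/4)*6 = -2 + 3/2 = -1/2)
J(Q) = -1/2
U = 50 (U = -5*(-10) = 50)
c = 3375 (c = -150*(-1/2 + 2*(-11)) = -150*(-1/2 - 22) = -150*(-45)/2 = -3*(-1125) = 3375)
(33199 + c)/(D(128, -12) + 38397) = (33199 + 3375)/((47 - 12) + 38397) = 36574/(35 + 38397) = 36574/38432 = 36574*(1/38432) = 18287/19216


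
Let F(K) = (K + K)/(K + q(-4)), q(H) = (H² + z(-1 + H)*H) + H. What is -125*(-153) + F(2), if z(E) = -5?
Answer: 325127/17 ≈ 19125.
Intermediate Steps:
q(H) = H² - 4*H (q(H) = (H² - 5*H) + H = H² - 4*H)
F(K) = 2*K/(32 + K) (F(K) = (K + K)/(K - 4*(-4 - 4)) = (2*K)/(K - 4*(-8)) = (2*K)/(K + 32) = (2*K)/(32 + K) = 2*K/(32 + K))
-125*(-153) + F(2) = -125*(-153) + 2*2/(32 + 2) = 19125 + 2*2/34 = 19125 + 2*2*(1/34) = 19125 + 2/17 = 325127/17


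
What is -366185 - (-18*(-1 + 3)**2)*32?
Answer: -363881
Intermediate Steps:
-366185 - (-18*(-1 + 3)**2)*32 = -366185 - (-18*2**2)*32 = -366185 - (-18*4)*32 = -366185 - (-72)*32 = -366185 - 1*(-2304) = -366185 + 2304 = -363881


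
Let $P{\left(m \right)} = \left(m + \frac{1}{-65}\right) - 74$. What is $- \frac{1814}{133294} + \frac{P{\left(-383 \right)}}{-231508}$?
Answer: $- \frac{5834369179}{501452694470} \approx -0.011635$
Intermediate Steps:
$P{\left(m \right)} = - \frac{4811}{65} + m$ ($P{\left(m \right)} = \left(m - \frac{1}{65}\right) - 74 = \left(- \frac{1}{65} + m\right) - 74 = - \frac{4811}{65} + m$)
$- \frac{1814}{133294} + \frac{P{\left(-383 \right)}}{-231508} = - \frac{1814}{133294} + \frac{- \frac{4811}{65} - 383}{-231508} = \left(-1814\right) \frac{1}{133294} - - \frac{14853}{7524010} = - \frac{907}{66647} + \frac{14853}{7524010} = - \frac{5834369179}{501452694470}$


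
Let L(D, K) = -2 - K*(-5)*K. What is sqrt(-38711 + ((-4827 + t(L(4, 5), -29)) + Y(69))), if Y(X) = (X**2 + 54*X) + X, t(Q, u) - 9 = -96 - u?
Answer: 4*I*sqrt(2190) ≈ 187.19*I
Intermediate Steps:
L(D, K) = -2 + 5*K**2 (L(D, K) = -2 - (-5*K)*K = -2 - (-5)*K**2 = -2 + 5*K**2)
t(Q, u) = -87 - u (t(Q, u) = 9 + (-96 - u) = -87 - u)
Y(X) = X**2 + 55*X
sqrt(-38711 + ((-4827 + t(L(4, 5), -29)) + Y(69))) = sqrt(-38711 + ((-4827 + (-87 - 1*(-29))) + 69*(55 + 69))) = sqrt(-38711 + ((-4827 + (-87 + 29)) + 69*124)) = sqrt(-38711 + ((-4827 - 58) + 8556)) = sqrt(-38711 + (-4885 + 8556)) = sqrt(-38711 + 3671) = sqrt(-35040) = 4*I*sqrt(2190)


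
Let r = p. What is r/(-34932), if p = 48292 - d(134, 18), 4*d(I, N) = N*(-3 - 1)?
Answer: -24155/17466 ≈ -1.3830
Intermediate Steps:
d(I, N) = -N (d(I, N) = (N*(-3 - 1))/4 = (N*(-4))/4 = (-4*N)/4 = -N)
p = 48310 (p = 48292 - (-1)*18 = 48292 - 1*(-18) = 48292 + 18 = 48310)
r = 48310
r/(-34932) = 48310/(-34932) = 48310*(-1/34932) = -24155/17466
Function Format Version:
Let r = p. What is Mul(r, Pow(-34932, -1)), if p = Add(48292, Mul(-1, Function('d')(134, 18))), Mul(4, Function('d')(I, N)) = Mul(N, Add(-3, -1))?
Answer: Rational(-24155, 17466) ≈ -1.3830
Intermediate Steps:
Function('d')(I, N) = Mul(-1, N) (Function('d')(I, N) = Mul(Rational(1, 4), Mul(N, Add(-3, -1))) = Mul(Rational(1, 4), Mul(N, -4)) = Mul(Rational(1, 4), Mul(-4, N)) = Mul(-1, N))
p = 48310 (p = Add(48292, Mul(-1, Mul(-1, 18))) = Add(48292, Mul(-1, -18)) = Add(48292, 18) = 48310)
r = 48310
Mul(r, Pow(-34932, -1)) = Mul(48310, Pow(-34932, -1)) = Mul(48310, Rational(-1, 34932)) = Rational(-24155, 17466)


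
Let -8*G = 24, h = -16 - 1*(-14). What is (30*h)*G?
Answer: 180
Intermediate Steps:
h = -2 (h = -16 + 14 = -2)
G = -3 (G = -1/8*24 = -3)
(30*h)*G = (30*(-2))*(-3) = -60*(-3) = 180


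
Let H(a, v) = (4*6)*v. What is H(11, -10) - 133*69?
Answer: -9417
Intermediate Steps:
H(a, v) = 24*v
H(11, -10) - 133*69 = 24*(-10) - 133*69 = -240 - 9177 = -9417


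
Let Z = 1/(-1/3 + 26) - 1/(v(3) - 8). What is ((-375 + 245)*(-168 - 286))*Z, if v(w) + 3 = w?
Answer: 1490255/154 ≈ 9677.0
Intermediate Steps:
v(w) = -3 + w
Z = 101/616 (Z = 1/(-1/3 + 26) - 1/((-3 + 3) - 8) = 1/(-1*⅓ + 26) - 1/(0 - 8) = 1/(-⅓ + 26) - 1/(-8) = 1/(77/3) - 1*(-⅛) = 3/77 + ⅛ = 101/616 ≈ 0.16396)
((-375 + 245)*(-168 - 286))*Z = ((-375 + 245)*(-168 - 286))*(101/616) = -130*(-454)*(101/616) = 59020*(101/616) = 1490255/154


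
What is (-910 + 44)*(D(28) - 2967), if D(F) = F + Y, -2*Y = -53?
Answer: 2522225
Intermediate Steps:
Y = 53/2 (Y = -½*(-53) = 53/2 ≈ 26.500)
D(F) = 53/2 + F (D(F) = F + 53/2 = 53/2 + F)
(-910 + 44)*(D(28) - 2967) = (-910 + 44)*((53/2 + 28) - 2967) = -866*(109/2 - 2967) = -866*(-5825/2) = 2522225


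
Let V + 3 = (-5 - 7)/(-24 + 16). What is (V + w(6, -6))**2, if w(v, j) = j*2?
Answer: 729/4 ≈ 182.25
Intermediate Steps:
w(v, j) = 2*j
V = -3/2 (V = -3 + (-5 - 7)/(-24 + 16) = -3 - 12/(-8) = -3 - 12*(-1/8) = -3 + 3/2 = -3/2 ≈ -1.5000)
(V + w(6, -6))**2 = (-3/2 + 2*(-6))**2 = (-3/2 - 12)**2 = (-27/2)**2 = 729/4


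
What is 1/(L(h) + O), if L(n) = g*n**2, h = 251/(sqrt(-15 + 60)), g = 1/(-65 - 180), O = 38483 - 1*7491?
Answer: 11025/341623799 ≈ 3.2272e-5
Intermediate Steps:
O = 30992 (O = 38483 - 7491 = 30992)
g = -1/245 (g = 1/(-245) = -1/245 ≈ -0.0040816)
h = 251*sqrt(5)/15 (h = 251/(sqrt(45)) = 251/((3*sqrt(5))) = 251*(sqrt(5)/15) = 251*sqrt(5)/15 ≈ 37.417)
L(n) = -n**2/245
1/(L(h) + O) = 1/(-(251*sqrt(5)/15)**2/245 + 30992) = 1/(-1/245*63001/45 + 30992) = 1/(-63001/11025 + 30992) = 1/(341623799/11025) = 11025/341623799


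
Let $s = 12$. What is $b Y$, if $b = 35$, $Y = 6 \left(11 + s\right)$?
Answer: $4830$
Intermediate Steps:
$Y = 138$ ($Y = 6 \left(11 + 12\right) = 6 \cdot 23 = 138$)
$b Y = 35 \cdot 138 = 4830$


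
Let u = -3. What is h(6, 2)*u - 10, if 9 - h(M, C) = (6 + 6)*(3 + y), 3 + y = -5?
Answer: -217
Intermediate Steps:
y = -8 (y = -3 - 5 = -8)
h(M, C) = 69 (h(M, C) = 9 - (6 + 6)*(3 - 8) = 9 - 12*(-5) = 9 - 1*(-60) = 9 + 60 = 69)
h(6, 2)*u - 10 = 69*(-3) - 10 = -207 - 10 = -217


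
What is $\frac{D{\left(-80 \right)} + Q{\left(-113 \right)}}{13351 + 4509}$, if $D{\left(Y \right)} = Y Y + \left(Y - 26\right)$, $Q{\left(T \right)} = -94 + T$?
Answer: $\frac{6087}{17860} \approx 0.34082$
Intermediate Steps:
$D{\left(Y \right)} = -26 + Y + Y^{2}$ ($D{\left(Y \right)} = Y^{2} + \left(-26 + Y\right) = -26 + Y + Y^{2}$)
$\frac{D{\left(-80 \right)} + Q{\left(-113 \right)}}{13351 + 4509} = \frac{\left(-26 - 80 + \left(-80\right)^{2}\right) - 207}{13351 + 4509} = \frac{\left(-26 - 80 + 6400\right) - 207}{17860} = \left(6294 - 207\right) \frac{1}{17860} = 6087 \cdot \frac{1}{17860} = \frac{6087}{17860}$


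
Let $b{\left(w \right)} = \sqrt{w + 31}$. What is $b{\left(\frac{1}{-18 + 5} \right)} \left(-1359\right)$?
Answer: $- \frac{1359 \sqrt{5226}}{13} \approx -7557.2$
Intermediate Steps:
$b{\left(w \right)} = \sqrt{31 + w}$
$b{\left(\frac{1}{-18 + 5} \right)} \left(-1359\right) = \sqrt{31 + \frac{1}{-18 + 5}} \left(-1359\right) = \sqrt{31 + \frac{1}{-13}} \left(-1359\right) = \sqrt{31 - \frac{1}{13}} \left(-1359\right) = \sqrt{\frac{402}{13}} \left(-1359\right) = \frac{\sqrt{5226}}{13} \left(-1359\right) = - \frac{1359 \sqrt{5226}}{13}$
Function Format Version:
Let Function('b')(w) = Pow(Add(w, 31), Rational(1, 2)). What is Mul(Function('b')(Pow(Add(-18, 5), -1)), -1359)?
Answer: Mul(Rational(-1359, 13), Pow(5226, Rational(1, 2))) ≈ -7557.2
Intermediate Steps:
Function('b')(w) = Pow(Add(31, w), Rational(1, 2))
Mul(Function('b')(Pow(Add(-18, 5), -1)), -1359) = Mul(Pow(Add(31, Pow(Add(-18, 5), -1)), Rational(1, 2)), -1359) = Mul(Pow(Add(31, Pow(-13, -1)), Rational(1, 2)), -1359) = Mul(Pow(Add(31, Rational(-1, 13)), Rational(1, 2)), -1359) = Mul(Pow(Rational(402, 13), Rational(1, 2)), -1359) = Mul(Mul(Rational(1, 13), Pow(5226, Rational(1, 2))), -1359) = Mul(Rational(-1359, 13), Pow(5226, Rational(1, 2)))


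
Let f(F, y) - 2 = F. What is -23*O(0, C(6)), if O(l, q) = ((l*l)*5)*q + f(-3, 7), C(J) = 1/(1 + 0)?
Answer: 23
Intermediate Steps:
f(F, y) = 2 + F
C(J) = 1 (C(J) = 1/1 = 1)
O(l, q) = -1 + 5*q*l² (O(l, q) = ((l*l)*5)*q + (2 - 3) = (l²*5)*q - 1 = (5*l²)*q - 1 = 5*q*l² - 1 = -1 + 5*q*l²)
-23*O(0, C(6)) = -23*(-1 + 5*1*0²) = -23*(-1 + 5*1*0) = -23*(-1 + 0) = -23*(-1) = 23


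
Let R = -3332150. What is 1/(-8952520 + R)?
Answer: -1/12284670 ≈ -8.1402e-8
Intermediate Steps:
1/(-8952520 + R) = 1/(-8952520 - 3332150) = 1/(-12284670) = -1/12284670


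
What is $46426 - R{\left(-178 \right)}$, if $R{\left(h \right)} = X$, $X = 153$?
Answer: $46273$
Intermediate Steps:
$R{\left(h \right)} = 153$
$46426 - R{\left(-178 \right)} = 46426 - 153 = 46273$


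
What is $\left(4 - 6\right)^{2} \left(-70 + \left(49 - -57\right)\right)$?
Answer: $144$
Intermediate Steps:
$\left(4 - 6\right)^{2} \left(-70 + \left(49 - -57\right)\right) = \left(-2\right)^{2} \left(-70 + \left(49 + 57\right)\right) = 4 \left(-70 + 106\right) = 4 \cdot 36 = 144$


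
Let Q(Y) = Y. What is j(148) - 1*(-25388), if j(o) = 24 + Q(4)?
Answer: 25416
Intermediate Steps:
j(o) = 28 (j(o) = 24 + 4 = 28)
j(148) - 1*(-25388) = 28 - 1*(-25388) = 28 + 25388 = 25416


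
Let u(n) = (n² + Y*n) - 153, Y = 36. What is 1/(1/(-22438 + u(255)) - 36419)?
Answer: -51614/1879730265 ≈ -2.7458e-5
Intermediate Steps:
u(n) = -153 + n² + 36*n (u(n) = (n² + 36*n) - 153 = -153 + n² + 36*n)
1/(1/(-22438 + u(255)) - 36419) = 1/(1/(-22438 + (-153 + 255² + 36*255)) - 36419) = 1/(1/(-22438 + (-153 + 65025 + 9180)) - 36419) = 1/(1/(-22438 + 74052) - 36419) = 1/(1/51614 - 36419) = 1/(-1879730265/51614) = -51614/1879730265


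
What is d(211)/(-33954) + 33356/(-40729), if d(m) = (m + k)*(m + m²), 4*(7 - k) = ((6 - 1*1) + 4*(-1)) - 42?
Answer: -416978877215/1382912466 ≈ -301.52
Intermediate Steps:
k = 69/4 (k = 7 - (((6 - 1*1) + 4*(-1)) - 42)/4 = 7 - (((6 - 1) - 4) - 42)/4 = 7 - ((5 - 4) - 42)/4 = 7 - (1 - 42)/4 = 7 - ¼*(-41) = 7 + 41/4 = 69/4 ≈ 17.250)
d(m) = (69/4 + m)*(m + m²) (d(m) = (m + 69/4)*(m + m²) = (69/4 + m)*(m + m²))
d(211)/(-33954) + 33356/(-40729) = ((¼)*211*(69 + 4*211² + 73*211))/(-33954) + 33356/(-40729) = ((¼)*211*(69 + 4*44521 + 15403))*(-1/33954) + 33356*(-1/40729) = ((¼)*211*(69 + 178084 + 15403))*(-1/33954) - 33356/40729 = ((¼)*211*193556)*(-1/33954) - 33356/40729 = 10210079*(-1/33954) - 33356/40729 = -10210079/33954 - 33356/40729 = -416978877215/1382912466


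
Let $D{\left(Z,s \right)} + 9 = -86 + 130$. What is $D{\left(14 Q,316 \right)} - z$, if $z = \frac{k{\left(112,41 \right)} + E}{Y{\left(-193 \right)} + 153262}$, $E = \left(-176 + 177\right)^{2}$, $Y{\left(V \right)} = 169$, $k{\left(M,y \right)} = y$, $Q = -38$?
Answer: $\frac{5370043}{153431} \approx 35.0$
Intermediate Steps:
$D{\left(Z,s \right)} = 35$ ($D{\left(Z,s \right)} = -9 + \left(-86 + 130\right) = -9 + 44 = 35$)
$E = 1$ ($E = 1^{2} = 1$)
$z = \frac{42}{153431}$ ($z = \frac{41 + 1}{169 + 153262} = \frac{42}{153431} \approx 0.00027374$)
$D{\left(14 Q,316 \right)} - z = 35 - \frac{42}{153431} = \frac{5370043}{153431}$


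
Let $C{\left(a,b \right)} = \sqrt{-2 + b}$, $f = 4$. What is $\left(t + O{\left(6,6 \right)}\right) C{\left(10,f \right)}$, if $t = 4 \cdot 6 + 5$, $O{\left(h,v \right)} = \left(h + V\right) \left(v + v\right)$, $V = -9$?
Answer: $- 7 \sqrt{2} \approx -9.8995$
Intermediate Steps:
$O{\left(h,v \right)} = 2 v \left(-9 + h\right)$ ($O{\left(h,v \right)} = \left(h - 9\right) \left(v + v\right) = \left(-9 + h\right) 2 v = 2 v \left(-9 + h\right)$)
$t = 29$ ($t = 24 + 5 = 29$)
$\left(t + O{\left(6,6 \right)}\right) C{\left(10,f \right)} = \left(29 + 2 \cdot 6 \left(-9 + 6\right)\right) \sqrt{-2 + 4} = \left(29 + 2 \cdot 6 \left(-3\right)\right) \sqrt{2} = \left(29 - 36\right) \sqrt{2} = - 7 \sqrt{2}$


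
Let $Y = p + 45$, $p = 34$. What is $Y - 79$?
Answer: $0$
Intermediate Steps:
$Y = 79$ ($Y = 34 + 45 = 79$)
$Y - 79 = 79 - 79 = 0$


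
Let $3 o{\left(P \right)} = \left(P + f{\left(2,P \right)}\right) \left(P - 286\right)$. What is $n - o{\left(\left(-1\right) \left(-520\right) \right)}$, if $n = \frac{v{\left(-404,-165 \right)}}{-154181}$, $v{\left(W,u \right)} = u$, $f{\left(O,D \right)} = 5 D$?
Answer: $- \frac{37521487995}{154181} \approx -2.4336 \cdot 10^{5}$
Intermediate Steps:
$n = \frac{165}{154181}$ ($n = - \frac{165}{-154181} = \left(-165\right) \left(- \frac{1}{154181}\right) = \frac{165}{154181} \approx 0.0010702$)
$o{\left(P \right)} = 2 P \left(-286 + P\right)$ ($o{\left(P \right)} = \frac{\left(P + 5 P\right) \left(P - 286\right)}{3} = \frac{6 P \left(-286 + P\right)}{3} = 2 P \left(-286 + P\right)$)
$n - o{\left(\left(-1\right) \left(-520\right) \right)} = \frac{165}{154181} - 2 \left(\left(-1\right) \left(-520\right)\right) \left(-286 - -520\right) = \frac{165}{154181} - 2 \cdot 520 \left(-286 + 520\right) = \frac{165}{154181} - 2 \cdot 520 \cdot 234 = \frac{165}{154181} - 243360 = - \frac{37521487995}{154181}$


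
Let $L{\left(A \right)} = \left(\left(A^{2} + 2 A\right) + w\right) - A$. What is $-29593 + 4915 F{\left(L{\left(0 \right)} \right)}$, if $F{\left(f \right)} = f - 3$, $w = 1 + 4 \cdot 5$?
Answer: $58877$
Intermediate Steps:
$w = 21$ ($w = 1 + 20 = 21$)
$L{\left(A \right)} = 21 + A + A^{2}$ ($L{\left(A \right)} = \left(\left(A^{2} + 2 A\right) + 21\right) - A = \left(21 + A^{2} + 2 A\right) - A = 21 + A + A^{2}$)
$F{\left(f \right)} = -3 + f$
$-29593 + 4915 F{\left(L{\left(0 \right)} \right)} = -29593 + 4915 \left(-3 + \left(21 + 0 + 0^{2}\right)\right) = -29593 + 4915 \left(-3 + \left(21 + 0 + 0\right)\right) = -29593 + 4915 \left(-3 + 21\right) = -29593 + 4915 \cdot 18 = -29593 + 88470 = 58877$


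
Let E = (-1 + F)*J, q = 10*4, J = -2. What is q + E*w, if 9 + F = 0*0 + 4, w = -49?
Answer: -548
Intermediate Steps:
F = -5 (F = -9 + (0*0 + 4) = -9 + (0 + 4) = -9 + 4 = -5)
q = 40
E = 12 (E = (-1 - 5)*(-2) = -6*(-2) = 12)
q + E*w = 40 + 12*(-49) = 40 - 588 = -548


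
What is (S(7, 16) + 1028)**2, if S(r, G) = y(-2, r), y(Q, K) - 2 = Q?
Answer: 1056784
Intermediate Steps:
y(Q, K) = 2 + Q
S(r, G) = 0 (S(r, G) = 2 - 2 = 0)
(S(7, 16) + 1028)**2 = (0 + 1028)**2 = 1028**2 = 1056784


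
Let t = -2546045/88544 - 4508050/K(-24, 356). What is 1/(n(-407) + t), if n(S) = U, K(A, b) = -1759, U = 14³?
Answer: 155748896/822057256669 ≈ 0.00018946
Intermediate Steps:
U = 2744
n(S) = 2744
t = 394682286045/155748896 (t = -2546045/88544 - 4508050/(-1759) = -2546045*1/88544 - 4508050*(-1/1759) = -2546045/88544 + 4508050/1759 = 394682286045/155748896 ≈ 2534.1)
1/(n(-407) + t) = 1/(2744 + 394682286045/155748896) = 1/(822057256669/155748896) = 155748896/822057256669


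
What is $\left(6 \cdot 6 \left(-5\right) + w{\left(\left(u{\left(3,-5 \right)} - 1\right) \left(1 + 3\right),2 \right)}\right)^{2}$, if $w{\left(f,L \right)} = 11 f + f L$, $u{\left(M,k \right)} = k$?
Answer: $242064$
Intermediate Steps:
$w{\left(f,L \right)} = 11 f + L f$
$\left(6 \cdot 6 \left(-5\right) + w{\left(\left(u{\left(3,-5 \right)} - 1\right) \left(1 + 3\right),2 \right)}\right)^{2} = \left(6 \cdot 6 \left(-5\right) + \left(-5 - 1\right) \left(1 + 3\right) \left(11 + 2\right)\right)^{2} = \left(36 \left(-5\right) + \left(-6\right) 4 \cdot 13\right)^{2} = \left(-180 - 312\right)^{2} = \left(-492\right)^{2} = 242064$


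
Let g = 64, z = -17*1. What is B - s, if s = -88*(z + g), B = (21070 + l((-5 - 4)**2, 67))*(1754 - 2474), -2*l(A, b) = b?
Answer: -15142144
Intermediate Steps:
l(A, b) = -b/2
B = -15146280 (B = (21070 - 1/2*67)*(1754 - 2474) = (21070 - 67/2)*(-720) = (42073/2)*(-720) = -15146280)
z = -17
s = -4136 (s = -88*(-17 + 64) = -88*47 = -4136)
B - s = -15146280 - 1*(-4136) = -15146280 + 4136 = -15142144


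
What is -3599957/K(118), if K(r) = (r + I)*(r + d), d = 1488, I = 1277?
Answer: -3599957/2240370 ≈ -1.6069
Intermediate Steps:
K(r) = (1277 + r)*(1488 + r) (K(r) = (r + 1277)*(r + 1488) = (1277 + r)*(1488 + r))
-3599957/K(118) = -3599957/(1900176 + 118² + 2765*118) = -3599957/(1900176 + 13924 + 326270) = -3599957/2240370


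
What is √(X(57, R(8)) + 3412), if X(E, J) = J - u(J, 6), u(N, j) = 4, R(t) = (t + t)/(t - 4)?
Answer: 2*√853 ≈ 58.412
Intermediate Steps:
R(t) = 2*t/(-4 + t) (R(t) = (2*t)/(-4 + t) = 2*t/(-4 + t))
X(E, J) = -4 + J (X(E, J) = J - 1*4 = J - 4 = -4 + J)
√(X(57, R(8)) + 3412) = √((-4 + 2*8/(-4 + 8)) + 3412) = √((-4 + 2*8/4) + 3412) = √((-4 + 2*8*(¼)) + 3412) = √((-4 + 4) + 3412) = √(0 + 3412) = √3412 = 2*√853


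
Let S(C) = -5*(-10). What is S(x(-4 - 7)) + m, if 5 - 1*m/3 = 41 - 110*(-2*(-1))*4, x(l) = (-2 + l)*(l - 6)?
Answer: 2582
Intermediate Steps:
x(l) = (-6 + l)*(-2 + l) (x(l) = (-2 + l)*(-6 + l) = (-6 + l)*(-2 + l))
S(C) = 50
m = 2532 (m = 15 - 3*(41 - 110*(-2*(-1))*4) = 15 - 3*(41 - 220*4) = 15 - 3*(41 - 110*8) = 15 - 3*(41 - 880) = 15 - 3*(-839) = 15 + 2517 = 2532)
S(x(-4 - 7)) + m = 50 + 2532 = 2582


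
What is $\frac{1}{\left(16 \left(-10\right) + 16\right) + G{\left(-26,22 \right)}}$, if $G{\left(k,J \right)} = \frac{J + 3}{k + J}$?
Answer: $- \frac{4}{601} \approx -0.0066556$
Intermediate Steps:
$G{\left(k,J \right)} = \frac{3 + J}{J + k}$
$\frac{1}{\left(16 \left(-10\right) + 16\right) + G{\left(-26,22 \right)}} = \frac{1}{\left(16 \left(-10\right) + 16\right) + \frac{3 + 22}{22 - 26}} = \frac{1}{\left(-160 + 16\right) + \frac{1}{-4} \cdot 25} = \frac{1}{-144 - \frac{25}{4}} = \frac{1}{- \frac{601}{4}} = - \frac{4}{601}$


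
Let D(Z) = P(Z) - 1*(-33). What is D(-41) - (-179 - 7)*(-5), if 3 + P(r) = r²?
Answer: 781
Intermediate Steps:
P(r) = -3 + r²
D(Z) = 30 + Z² (D(Z) = (-3 + Z²) - 1*(-33) = (-3 + Z²) + 33 = 30 + Z²)
D(-41) - (-179 - 7)*(-5) = (30 + (-41)²) - (-179 - 7)*(-5) = (30 + 1681) - (-186)*(-5) = 1711 - 1*930 = 1711 - 930 = 781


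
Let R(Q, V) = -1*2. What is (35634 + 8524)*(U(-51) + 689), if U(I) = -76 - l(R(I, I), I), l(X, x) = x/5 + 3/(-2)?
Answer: 137927513/5 ≈ 2.7586e+7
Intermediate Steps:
R(Q, V) = -2
l(X, x) = -3/2 + x/5 (l(X, x) = x*(1/5) + 3*(-1/2) = x/5 - 3/2 = -3/2 + x/5)
U(I) = -149/2 - I/5 (U(I) = -76 - (-3/2 + I/5) = -76 + (3/2 - I/5) = -149/2 - I/5)
(35634 + 8524)*(U(-51) + 689) = (35634 + 8524)*((-149/2 - 1/5*(-51)) + 689) = 44158*((-149/2 + 51/5) + 689) = 44158*(-643/10 + 689) = 44158*(6247/10) = 137927513/5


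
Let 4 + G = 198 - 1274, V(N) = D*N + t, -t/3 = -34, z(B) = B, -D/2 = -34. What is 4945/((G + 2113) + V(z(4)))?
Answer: 4945/1407 ≈ 3.5146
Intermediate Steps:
D = 68 (D = -2*(-34) = 68)
t = 102 (t = -3*(-34) = 102)
V(N) = 102 + 68*N (V(N) = 68*N + 102 = 102 + 68*N)
G = -1080 (G = -4 + (198 - 1274) = -4 - 1076 = -1080)
4945/((G + 2113) + V(z(4))) = 4945/((-1080 + 2113) + (102 + 68*4)) = 4945/(1033 + (102 + 272)) = 4945/(1033 + 374) = 4945/1407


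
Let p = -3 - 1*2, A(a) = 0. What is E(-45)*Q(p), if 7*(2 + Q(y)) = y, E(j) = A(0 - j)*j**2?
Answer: 0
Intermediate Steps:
E(j) = 0 (E(j) = 0*j**2 = 0)
p = -5 (p = -3 - 2 = -5)
Q(y) = -2 + y/7
E(-45)*Q(p) = 0*(-2 + (1/7)*(-5)) = 0*(-2 - 5/7) = 0*(-19/7) = 0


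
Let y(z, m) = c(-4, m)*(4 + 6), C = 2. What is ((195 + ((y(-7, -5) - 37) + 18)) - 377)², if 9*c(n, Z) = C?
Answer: 3200521/81 ≈ 39513.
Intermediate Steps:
c(n, Z) = 2/9 (c(n, Z) = (⅑)*2 = 2/9)
y(z, m) = 20/9 (y(z, m) = 2*(4 + 6)/9 = (2/9)*10 = 20/9)
((195 + ((y(-7, -5) - 37) + 18)) - 377)² = ((195 + ((20/9 - 37) + 18)) - 377)² = ((195 + (-313/9 + 18)) - 377)² = ((195 - 151/9) - 377)² = (1604/9 - 377)² = (-1789/9)² = 3200521/81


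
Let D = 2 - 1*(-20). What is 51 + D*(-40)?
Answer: -829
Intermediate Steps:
D = 22 (D = 2 + 20 = 22)
51 + D*(-40) = 51 + 22*(-40) = 51 - 880 = -829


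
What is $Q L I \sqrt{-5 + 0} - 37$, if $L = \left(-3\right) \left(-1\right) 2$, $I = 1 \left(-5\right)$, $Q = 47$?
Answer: $-37 - 1410 i \sqrt{5} \approx -37.0 - 3152.9 i$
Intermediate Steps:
$I = -5$
$L = 6$ ($L = 3 \cdot 2 = 6$)
$Q L I \sqrt{-5 + 0} - 37 = 47 \cdot 6 \left(-5\right) \sqrt{-5 + 0} - 37 = 47 \left(- 30 \sqrt{-5}\right) - 37 = 47 \left(- 30 i \sqrt{5}\right) - 37 = - 1410 i \sqrt{5} - 37 = -37 - 1410 i \sqrt{5}$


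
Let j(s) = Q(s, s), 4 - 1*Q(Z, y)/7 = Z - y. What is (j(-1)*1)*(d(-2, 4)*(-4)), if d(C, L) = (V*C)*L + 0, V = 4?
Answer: 3584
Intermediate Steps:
Q(Z, y) = 28 - 7*Z + 7*y (Q(Z, y) = 28 - 7*(Z - y) = 28 + (-7*Z + 7*y) = 28 - 7*Z + 7*y)
j(s) = 28 (j(s) = 28 - 7*s + 7*s = 28)
d(C, L) = 4*C*L (d(C, L) = (4*C)*L + 0 = 4*C*L + 0 = 4*C*L)
(j(-1)*1)*(d(-2, 4)*(-4)) = (28*1)*((4*(-2)*4)*(-4)) = 28*(-32*(-4)) = 28*128 = 3584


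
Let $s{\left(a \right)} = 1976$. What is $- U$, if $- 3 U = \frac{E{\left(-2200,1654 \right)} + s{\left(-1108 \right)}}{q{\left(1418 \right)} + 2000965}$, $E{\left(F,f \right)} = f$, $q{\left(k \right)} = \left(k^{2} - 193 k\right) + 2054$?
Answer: $\frac{1210}{3740069} \approx 0.00032352$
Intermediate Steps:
$q{\left(k \right)} = 2054 + k^{2} - 193 k$
$U = - \frac{1210}{3740069}$ ($U = - \frac{\left(1654 + 1976\right) \frac{1}{\left(2054 + 1418^{2} - 273674\right) + 2000965}}{3} = - \frac{3630 \frac{1}{\left(2054 + 2010724 - 273674\right) + 2000965}}{3} = - \frac{3630 \frac{1}{1739104 + 2000965}}{3} = - \frac{3630 \cdot \frac{1}{3740069}}{3} = \left(- \frac{1}{3}\right) \frac{3630}{3740069} = - \frac{1210}{3740069} \approx -0.00032352$)
$- U = \left(-1\right) \left(- \frac{1210}{3740069}\right) = \frac{1210}{3740069}$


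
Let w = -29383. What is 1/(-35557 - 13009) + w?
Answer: -1427014779/48566 ≈ -29383.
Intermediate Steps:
1/(-35557 - 13009) + w = 1/(-35557 - 13009) - 29383 = 1/(-48566) - 29383 = -1/48566 - 29383 = -1427014779/48566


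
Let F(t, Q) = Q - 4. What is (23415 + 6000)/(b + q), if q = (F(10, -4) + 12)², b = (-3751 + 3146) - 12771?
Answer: -5883/2672 ≈ -2.2017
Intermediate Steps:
b = -13376 (b = -605 - 12771 = -13376)
F(t, Q) = -4 + Q
q = 16 (q = ((-4 - 4) + 12)² = (-8 + 12)² = 4² = 16)
(23415 + 6000)/(b + q) = (23415 + 6000)/(-13376 + 16) = 29415/(-13360) = 29415*(-1/13360) = -5883/2672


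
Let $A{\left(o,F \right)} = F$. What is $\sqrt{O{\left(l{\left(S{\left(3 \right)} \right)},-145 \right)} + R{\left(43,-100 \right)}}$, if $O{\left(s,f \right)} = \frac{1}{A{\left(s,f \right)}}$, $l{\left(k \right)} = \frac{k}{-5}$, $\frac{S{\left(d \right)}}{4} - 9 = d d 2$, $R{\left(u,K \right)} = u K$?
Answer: $\frac{i \sqrt{90407645}}{145} \approx 65.574 i$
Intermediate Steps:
$R{\left(u,K \right)} = K u$
$S{\left(d \right)} = 36 + 8 d^{2}$ ($S{\left(d \right)} = 36 + 4 d d 2 = 36 + 4 d^{2} \cdot 2 = 36 + 4 \cdot 2 d^{2} = 36 + 8 d^{2}$)
$l{\left(k \right)} = - \frac{k}{5}$ ($l{\left(k \right)} = k \left(- \frac{1}{5}\right) = - \frac{k}{5}$)
$O{\left(s,f \right)} = \frac{1}{f}$
$\sqrt{O{\left(l{\left(S{\left(3 \right)} \right)},-145 \right)} + R{\left(43,-100 \right)}} = \sqrt{\frac{1}{-145} - 4300} = \sqrt{- \frac{1}{145} - 4300} = \sqrt{- \frac{623501}{145}} = \frac{i \sqrt{90407645}}{145}$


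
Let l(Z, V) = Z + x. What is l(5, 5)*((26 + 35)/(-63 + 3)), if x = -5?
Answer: 0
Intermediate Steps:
l(Z, V) = -5 + Z (l(Z, V) = Z - 5 = -5 + Z)
l(5, 5)*((26 + 35)/(-63 + 3)) = (-5 + 5)*((26 + 35)/(-63 + 3)) = 0*(61/(-60)) = 0*(61*(-1/60)) = 0*(-61/60) = 0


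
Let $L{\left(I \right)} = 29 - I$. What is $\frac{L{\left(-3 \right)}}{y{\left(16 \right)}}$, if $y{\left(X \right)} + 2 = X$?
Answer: $\frac{16}{7} \approx 2.2857$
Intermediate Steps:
$y{\left(X \right)} = -2 + X$
$\frac{L{\left(-3 \right)}}{y{\left(16 \right)}} = \frac{29 - -3}{-2 + 16} = \frac{29 + 3}{14} = 32 \cdot \frac{1}{14} = \frac{16}{7}$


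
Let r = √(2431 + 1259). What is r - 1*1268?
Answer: -1268 + 3*√410 ≈ -1207.3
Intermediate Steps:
r = 3*√410 (r = √3690 = 3*√410 ≈ 60.745)
r - 1*1268 = 3*√410 - 1*1268 = 3*√410 - 1268 = -1268 + 3*√410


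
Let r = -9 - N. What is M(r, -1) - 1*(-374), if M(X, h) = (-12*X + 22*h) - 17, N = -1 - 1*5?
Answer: 371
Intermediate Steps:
N = -6 (N = -1 - 5 = -6)
r = -3 (r = -9 - 1*(-6) = -9 + 6 = -3)
M(X, h) = -17 - 12*X + 22*h
M(r, -1) - 1*(-374) = (-17 - 12*(-3) + 22*(-1)) - 1*(-374) = (-17 + 36 - 22) + 374 = -3 + 374 = 371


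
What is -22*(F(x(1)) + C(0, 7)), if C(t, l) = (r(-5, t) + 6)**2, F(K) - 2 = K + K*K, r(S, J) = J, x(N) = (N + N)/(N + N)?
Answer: -880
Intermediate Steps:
x(N) = 1 (x(N) = (2*N)/((2*N)) = (2*N)*(1/(2*N)) = 1)
F(K) = 2 + K + K**2 (F(K) = 2 + (K + K*K) = 2 + (K + K**2) = 2 + K + K**2)
C(t, l) = (6 + t)**2 (C(t, l) = (t + 6)**2 = (6 + t)**2)
-22*(F(x(1)) + C(0, 7)) = -22*((2 + 1 + 1**2) + (6 + 0)**2) = -22*((2 + 1 + 1) + 6**2) = -22*(4 + 36) = -22*40 = -880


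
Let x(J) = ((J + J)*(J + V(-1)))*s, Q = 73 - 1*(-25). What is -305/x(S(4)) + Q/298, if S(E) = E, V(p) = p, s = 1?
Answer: -44269/3576 ≈ -12.379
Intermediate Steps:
Q = 98 (Q = 73 + 25 = 98)
x(J) = 2*J*(-1 + J) (x(J) = ((J + J)*(J - 1))*1 = ((2*J)*(-1 + J))*1 = (2*J*(-1 + J))*1 = 2*J*(-1 + J))
-305/x(S(4)) + Q/298 = -305*1/(8*(-1 + 4)) + 98/298 = -305/(2*4*3) + 98*(1/298) = -305/24 + 49/149 = -44269/3576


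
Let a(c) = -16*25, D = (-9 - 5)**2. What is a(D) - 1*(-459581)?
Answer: 459181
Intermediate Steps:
D = 196 (D = (-14)**2 = 196)
a(c) = -400
a(D) - 1*(-459581) = -400 - 1*(-459581) = -400 + 459581 = 459181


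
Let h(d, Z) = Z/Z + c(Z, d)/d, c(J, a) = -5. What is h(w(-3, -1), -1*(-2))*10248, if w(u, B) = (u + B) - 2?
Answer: 18788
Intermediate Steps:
w(u, B) = -2 + B + u (w(u, B) = (B + u) - 2 = -2 + B + u)
h(d, Z) = 1 - 5/d (h(d, Z) = Z/Z - 5/d = 1 - 5/d)
h(w(-3, -1), -1*(-2))*10248 = ((-5 + (-2 - 1 - 3))/(-2 - 1 - 3))*10248 = ((-5 - 6)/(-6))*10248 = -1/6*(-11)*10248 = (11/6)*10248 = 18788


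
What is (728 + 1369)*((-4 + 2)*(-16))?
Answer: 67104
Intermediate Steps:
(728 + 1369)*((-4 + 2)*(-16)) = 2097*(-2*(-16)) = 2097*32 = 67104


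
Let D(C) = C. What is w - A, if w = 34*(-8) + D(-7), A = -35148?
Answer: 34869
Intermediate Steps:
w = -279 (w = 34*(-8) - 7 = -272 - 7 = -279)
w - A = -279 - 1*(-35148) = -279 + 35148 = 34869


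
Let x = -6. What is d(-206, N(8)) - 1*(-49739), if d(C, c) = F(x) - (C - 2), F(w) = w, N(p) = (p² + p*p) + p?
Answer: 49941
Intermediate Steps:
N(p) = p + 2*p² (N(p) = (p² + p²) + p = 2*p² + p = p + 2*p²)
d(C, c) = -4 - C (d(C, c) = -6 - (C - 2) = -6 - (-2 + C) = -6 + (2 - C) = -4 - C)
d(-206, N(8)) - 1*(-49739) = (-4 - 1*(-206)) - 1*(-49739) = (-4 + 206) + 49739 = 202 + 49739 = 49941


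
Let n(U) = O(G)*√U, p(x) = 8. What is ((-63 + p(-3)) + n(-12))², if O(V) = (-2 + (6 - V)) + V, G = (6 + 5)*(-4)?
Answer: 2833 - 880*I*√3 ≈ 2833.0 - 1524.2*I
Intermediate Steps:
G = -44 (G = 11*(-4) = -44)
O(V) = 4 (O(V) = (4 - V) + V = 4)
n(U) = 4*√U
((-63 + p(-3)) + n(-12))² = ((-63 + 8) + 4*√(-12))² = (-55 + 4*(2*I*√3))² = (-55 + 8*I*√3)²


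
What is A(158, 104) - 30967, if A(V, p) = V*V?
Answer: -6003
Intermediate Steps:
A(V, p) = V²
A(158, 104) - 30967 = 158² - 30967 = 24964 - 30967 = -6003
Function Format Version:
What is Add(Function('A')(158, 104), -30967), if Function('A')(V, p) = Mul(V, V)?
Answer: -6003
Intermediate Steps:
Function('A')(V, p) = Pow(V, 2)
Add(Function('A')(158, 104), -30967) = Add(Pow(158, 2), -30967) = Add(24964, -30967) = -6003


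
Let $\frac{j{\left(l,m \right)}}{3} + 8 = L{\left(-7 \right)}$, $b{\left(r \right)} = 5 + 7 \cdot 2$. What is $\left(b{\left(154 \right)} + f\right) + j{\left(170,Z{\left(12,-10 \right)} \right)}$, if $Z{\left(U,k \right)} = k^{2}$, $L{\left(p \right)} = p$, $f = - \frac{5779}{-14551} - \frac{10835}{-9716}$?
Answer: $- \frac{3462006567}{141377516} \approx -24.488$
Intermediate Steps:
$b{\left(r \right)} = 19$ ($b{\left(r \right)} = 5 + 14 = 19$)
$f = \frac{213808849}{141377516}$ ($f = \left(-5779\right) \left(- \frac{1}{14551}\right) - - \frac{10835}{9716} = \frac{5779}{14551} + \frac{10835}{9716} = \frac{213808849}{141377516} \approx 1.5123$)
$j{\left(l,m \right)} = -45$ ($j{\left(l,m \right)} = -24 + 3 \left(-7\right) = -24 - 21 = -45$)
$\left(b{\left(154 \right)} + f\right) + j{\left(170,Z{\left(12,-10 \right)} \right)} = \left(19 + \frac{213808849}{141377516}\right) - 45 = \frac{2899981653}{141377516} - 45 = - \frac{3462006567}{141377516}$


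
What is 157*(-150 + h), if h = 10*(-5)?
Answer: -31400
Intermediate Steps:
h = -50
157*(-150 + h) = 157*(-150 - 50) = 157*(-200) = -31400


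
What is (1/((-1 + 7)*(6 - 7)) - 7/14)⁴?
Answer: 16/81 ≈ 0.19753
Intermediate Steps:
(1/((-1 + 7)*(6 - 7)) - 7/14)⁴ = (1/(6*(-1)) - 7*1/14)⁴ = (1/(-6) - ½)⁴ = (1*(-⅙) - ½)⁴ = (-⅙ - ½)⁴ = (-⅔)⁴ = 16/81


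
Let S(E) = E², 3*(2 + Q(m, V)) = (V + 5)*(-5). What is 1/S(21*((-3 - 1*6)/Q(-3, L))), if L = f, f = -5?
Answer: 4/35721 ≈ 0.00011198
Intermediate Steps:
L = -5
Q(m, V) = -31/3 - 5*V/3 (Q(m, V) = -2 + ((V + 5)*(-5))/3 = -2 + ((5 + V)*(-5))/3 = -2 + (-25 - 5*V)/3 = -2 + (-25/3 - 5*V/3) = -31/3 - 5*V/3)
1/S(21*((-3 - 1*6)/Q(-3, L))) = 1/((21*((-3 - 1*6)/(-31/3 - 5/3*(-5))))²) = 1/((21*((-3 - 6)/(-31/3 + 25/3)))²) = 1/((21*(-9/(-2)))²) = 1/((21*(-9*(-½)))²) = 1/((21*(9/2))²) = 1/((189/2)²) = 1/(35721/4) = 4/35721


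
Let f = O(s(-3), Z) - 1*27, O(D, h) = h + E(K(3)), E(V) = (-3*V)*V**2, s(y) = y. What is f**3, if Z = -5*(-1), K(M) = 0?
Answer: -10648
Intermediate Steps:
E(V) = -3*V**3
Z = 5
O(D, h) = h (O(D, h) = h - 3*0**3 = h - 3*0 = h + 0 = h)
f = -22 (f = 5 - 1*27 = 5 - 27 = -22)
f**3 = (-22)**3 = -10648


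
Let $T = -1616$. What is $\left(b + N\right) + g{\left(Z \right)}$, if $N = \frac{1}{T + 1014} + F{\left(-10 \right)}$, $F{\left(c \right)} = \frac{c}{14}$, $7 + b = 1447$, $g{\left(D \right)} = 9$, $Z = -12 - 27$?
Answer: $\frac{871867}{602} \approx 1448.3$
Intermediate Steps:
$Z = -39$ ($Z = -12 - 27 = -39$)
$b = 1440$ ($b = -7 + 1447 = 1440$)
$F{\left(c \right)} = \frac{c}{14}$ ($F{\left(c \right)} = c \frac{1}{14} = \frac{c}{14}$)
$N = - \frac{431}{602}$ ($N = \frac{1}{-1616 + 1014} + \frac{1}{14} \left(-10\right) = \frac{1}{-602} - \frac{5}{7} = - \frac{1}{602} - \frac{5}{7} = - \frac{431}{602} \approx -0.71595$)
$\left(b + N\right) + g{\left(Z \right)} = \left(1440 - \frac{431}{602}\right) + 9 = \frac{866449}{602} + 9 = \frac{871867}{602}$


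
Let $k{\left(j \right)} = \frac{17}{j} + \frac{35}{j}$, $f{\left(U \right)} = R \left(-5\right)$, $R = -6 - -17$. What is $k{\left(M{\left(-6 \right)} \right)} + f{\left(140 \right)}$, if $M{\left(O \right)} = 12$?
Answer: $- \frac{152}{3} \approx -50.667$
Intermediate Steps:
$R = 11$ ($R = -6 + 17 = 11$)
$f{\left(U \right)} = -55$ ($f{\left(U \right)} = 11 \left(-5\right) = -55$)
$k{\left(j \right)} = \frac{52}{j}$
$k{\left(M{\left(-6 \right)} \right)} + f{\left(140 \right)} = \frac{52}{12} - 55 = 52 \cdot \frac{1}{12} - 55 = \frac{13}{3} - 55 = - \frac{152}{3}$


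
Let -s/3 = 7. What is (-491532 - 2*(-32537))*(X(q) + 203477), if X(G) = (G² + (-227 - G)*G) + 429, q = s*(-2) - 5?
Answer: -83375524206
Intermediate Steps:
s = -21 (s = -3*7 = -21)
q = 37 (q = -21*(-2) - 5 = 42 - 5 = 37)
X(G) = 429 + G² + G*(-227 - G) (X(G) = (G² + G*(-227 - G)) + 429 = 429 + G² + G*(-227 - G))
(-491532 - 2*(-32537))*(X(q) + 203477) = (-491532 - 2*(-32537))*((429 - 227*37) + 203477) = (-491532 + 65074)*((429 - 8399) + 203477) = -426458*(-7970 + 203477) = -426458*195507 = -83375524206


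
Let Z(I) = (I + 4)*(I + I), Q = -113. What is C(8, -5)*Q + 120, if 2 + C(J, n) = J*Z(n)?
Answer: -8694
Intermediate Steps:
Z(I) = 2*I*(4 + I) (Z(I) = (4 + I)*(2*I) = 2*I*(4 + I))
C(J, n) = -2 + 2*J*n*(4 + n) (C(J, n) = -2 + J*(2*n*(4 + n)) = -2 + 2*J*n*(4 + n))
C(8, -5)*Q + 120 = (-2 + 2*8*(-5)*(4 - 5))*(-113) + 120 = (-2 + 2*8*(-5)*(-1))*(-113) + 120 = (-2 + 80)*(-113) + 120 = 78*(-113) + 120 = -8814 + 120 = -8694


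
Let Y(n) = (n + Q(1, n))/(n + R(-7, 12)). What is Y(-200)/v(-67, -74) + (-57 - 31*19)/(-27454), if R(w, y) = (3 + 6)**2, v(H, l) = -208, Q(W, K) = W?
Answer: 751889/48538672 ≈ 0.015491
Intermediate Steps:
R(w, y) = 81 (R(w, y) = 9**2 = 81)
Y(n) = (1 + n)/(81 + n) (Y(n) = (n + 1)/(n + 81) = (1 + n)/(81 + n))
Y(-200)/v(-67, -74) + (-57 - 31*19)/(-27454) = ((1 - 200)/(81 - 200))/(-208) + (-57 - 31*19)/(-27454) = (-199/(-119))*(-1/208) + (-57 - 589)*(-1/27454) = -1/119*(-199)*(-1/208) - 646*(-1/27454) = (199/119)*(-1/208) + 323/13727 = -199/24752 + 323/13727 = 751889/48538672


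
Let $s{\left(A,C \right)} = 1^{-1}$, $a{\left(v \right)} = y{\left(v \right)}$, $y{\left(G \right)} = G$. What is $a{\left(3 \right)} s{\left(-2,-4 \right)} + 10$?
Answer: $13$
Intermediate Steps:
$a{\left(v \right)} = v$
$s{\left(A,C \right)} = 1$
$a{\left(3 \right)} s{\left(-2,-4 \right)} + 10 = 3 \cdot 1 + 10 = 3 + 10 = 13$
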